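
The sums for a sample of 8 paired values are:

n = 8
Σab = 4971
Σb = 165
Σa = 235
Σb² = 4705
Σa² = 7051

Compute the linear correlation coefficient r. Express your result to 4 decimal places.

r = (nΣab − ΣaΣb) / √[(nΣa² − (Σa)²)(nΣb² − (Σb)²)]
Numerator: 8×4971 − 235×165 = 993
Denominator: √[(56408 − 55225)(37640 − 27225)] = √[1183 × 10415] = 3510.1204
r = 993 / 3510.1204 ≈ 0.2829

0.2829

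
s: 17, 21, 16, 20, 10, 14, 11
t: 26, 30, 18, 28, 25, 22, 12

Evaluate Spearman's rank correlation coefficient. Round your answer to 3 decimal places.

Rank s: 5, 7, 4, 6, 1, 3, 2
Rank t: 5, 7, 2, 6, 4, 3, 1
d = rank(s) − rank(t): 0, 0, 2, 0, -3, 0, 1; Σd² = 14
ρ = 1 − 6Σd² / [n(n²−1)] = 1 − 6×14 / (7×48) = 1 − 84/336 ≈ 0.750

0.750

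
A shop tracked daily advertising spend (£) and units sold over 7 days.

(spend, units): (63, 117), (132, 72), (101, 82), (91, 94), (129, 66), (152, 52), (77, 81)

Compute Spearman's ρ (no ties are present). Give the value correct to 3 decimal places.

Rank spend: 1, 6, 4, 3, 5, 7, 2
Rank units: 7, 3, 5, 6, 2, 1, 4
d = rank(spend) − rank(units): -6, 3, -1, -3, 3, 6, -2; Σd² = 104
ρ = 1 − 6Σd² / [n(n²−1)] = 1 − 6×104 / (7×48) = 1 − 624/336 ≈ -0.857

-0.857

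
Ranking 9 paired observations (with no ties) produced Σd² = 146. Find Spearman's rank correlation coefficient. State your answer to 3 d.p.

ρ = 1 − 6Σd² / [n(n²−1)] = 1 − 6×146 / (9×80)
  = 1 − 876/720 = 1 − 1.2167 ≈ -0.217

-0.217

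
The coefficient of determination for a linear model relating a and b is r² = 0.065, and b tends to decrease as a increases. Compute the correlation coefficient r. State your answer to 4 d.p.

|r| = √0.065 = 0.2550
The association is negative, so r = −0.2550.

-0.2550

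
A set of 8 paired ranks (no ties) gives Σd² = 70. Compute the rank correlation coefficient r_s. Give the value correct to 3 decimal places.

ρ = 1 − 6Σd² / [n(n²−1)] = 1 − 6×70 / (8×63)
  = 1 − 420/504 = 1 − 0.8333 ≈ 0.167

0.167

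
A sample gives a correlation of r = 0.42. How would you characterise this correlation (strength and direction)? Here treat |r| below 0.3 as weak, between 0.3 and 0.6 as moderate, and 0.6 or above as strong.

r = 0.42 > 0 so the relationship is positive.
|r| = 0.42, which falls in the moderate range.

moderate positive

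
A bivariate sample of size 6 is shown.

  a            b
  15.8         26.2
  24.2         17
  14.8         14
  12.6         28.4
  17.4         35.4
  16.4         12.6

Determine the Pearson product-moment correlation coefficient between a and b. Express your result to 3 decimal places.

-0.225

n = 6, Σa = 101.2, Σb = 133.6, Σa² = 1784.8, Σb² = 3389.92, Σab = 2213
nΣab − ΣaΣb = 13278 − 13520.32 = -242.32
nΣa² − (Σa)² = 10708.8 − 10241.44 = 467.36; nΣb² − (Σb)² = 20339.52 − 17848.96 = 2490.56
r = -242.32 / √(467.36 × 2490.56) = -242.32 / 1078.8828 ≈ -0.225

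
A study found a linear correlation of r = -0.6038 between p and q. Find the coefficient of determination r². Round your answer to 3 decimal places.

0.365

r² = (-0.6038)² = 0.365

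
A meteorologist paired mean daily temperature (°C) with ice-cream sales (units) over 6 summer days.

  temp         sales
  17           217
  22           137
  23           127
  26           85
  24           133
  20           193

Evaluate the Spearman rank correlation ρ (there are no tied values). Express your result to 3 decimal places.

Rank temp: 1, 3, 4, 6, 5, 2
Rank sales: 6, 4, 2, 1, 3, 5
d = rank(temp) − rank(sales): -5, -1, 2, 5, 2, -3; Σd² = 68
ρ = 1 − 6Σd² / [n(n²−1)] = 1 − 6×68 / (6×35) = 1 − 408/210 ≈ -0.943

-0.943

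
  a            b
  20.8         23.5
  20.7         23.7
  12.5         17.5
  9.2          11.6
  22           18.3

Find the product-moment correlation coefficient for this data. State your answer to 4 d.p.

0.8249

n = 5, Σa = 85.2, Σb = 94.6, Σa² = 1586.02, Σb² = 1889.64, Σab = 1707.46
nΣab − ΣaΣb = 8537.3 − 8059.92 = 477.38
nΣa² − (Σa)² = 7930.1 − 7259.04 = 671.06; nΣb² − (Σb)² = 9448.2 − 8949.16 = 499.04
r = 477.38 / √(671.06 × 499.04) = 477.38 / 578.6932 ≈ 0.8249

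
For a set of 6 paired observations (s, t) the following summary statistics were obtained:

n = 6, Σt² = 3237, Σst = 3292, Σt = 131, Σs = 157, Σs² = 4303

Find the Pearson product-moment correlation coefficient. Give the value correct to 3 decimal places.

-0.501

r = (nΣst − ΣsΣt) / √[(nΣs² − (Σs)²)(nΣt² − (Σt)²)]
Numerator: 6×3292 − 157×131 = -815
Denominator: √[(25818 − 24649)(19422 − 17161)] = √[1169 × 2261] = 1625.7641
r = -815 / 1625.7641 ≈ -0.501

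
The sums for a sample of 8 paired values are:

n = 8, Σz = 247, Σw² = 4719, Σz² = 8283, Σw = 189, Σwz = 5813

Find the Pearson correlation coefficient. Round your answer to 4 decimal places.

r = (nΣwz − ΣwΣz) / √[(nΣw² − (Σw)²)(nΣz² − (Σz)²)]
Numerator: 8×5813 − 189×247 = -179
Denominator: √[(37752 − 35721)(66264 − 61009)] = √[2031 × 5255] = 3266.9412
r = -179 / 3266.9412 ≈ -0.0548

-0.0548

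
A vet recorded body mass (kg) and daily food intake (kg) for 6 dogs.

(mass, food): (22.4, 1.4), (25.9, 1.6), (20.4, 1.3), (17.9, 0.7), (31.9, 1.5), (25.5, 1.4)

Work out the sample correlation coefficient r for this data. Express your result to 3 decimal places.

0.740

n = 6, Σx = 144, Σy = 7.9, Σx² = 3577, Σy² = 10.91, Σxy = 195.4
nΣxy − ΣxΣy = 1172.4 − 1137.6 = 34.8
nΣx² − (Σx)² = 21462 − 20736 = 726; nΣy² − (Σy)² = 65.46 − 62.41 = 3.05
r = 34.8 / √(726 × 3.05) = 34.8 / 47.0563 ≈ 0.740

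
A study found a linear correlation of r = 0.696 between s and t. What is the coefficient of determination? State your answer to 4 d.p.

0.4844

r² = (0.696)² = 0.4844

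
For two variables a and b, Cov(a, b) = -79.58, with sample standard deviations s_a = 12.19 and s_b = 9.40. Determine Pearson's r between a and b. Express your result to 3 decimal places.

r = Cov(a,b) / (s_a · s_b) = -79.58 / (12.19 × 9.40)
  = -79.58 / 114.5860 ≈ -0.695

-0.695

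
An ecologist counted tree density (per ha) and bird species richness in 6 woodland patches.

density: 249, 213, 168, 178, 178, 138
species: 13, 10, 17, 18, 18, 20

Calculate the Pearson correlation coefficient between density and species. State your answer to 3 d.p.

-0.822

n = 6, Σx = 1124, Σy = 96, Σx² = 218006, Σy² = 1606, Σxy = 17391
nΣxy − ΣxΣy = 104346 − 107904 = -3558
nΣx² − (Σx)² = 1308036 − 1263376 = 44660; nΣy² − (Σy)² = 9636 − 9216 = 420
r = -3558 / √(44660 × 420) = -3558 / 4330.9583 ≈ -0.822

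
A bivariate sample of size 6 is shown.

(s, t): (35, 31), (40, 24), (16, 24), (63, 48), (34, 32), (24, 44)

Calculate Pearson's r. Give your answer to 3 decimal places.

0.523

n = 6, Σs = 212, Σt = 203, Σs² = 8782, Σt² = 7377, Σst = 7597
nΣst − ΣsΣt = 45582 − 43036 = 2546
nΣs² − (Σs)² = 52692 − 44944 = 7748; nΣt² − (Σt)² = 44262 − 41209 = 3053
r = 2546 / √(7748 × 3053) = 2546 / 4863.6040 ≈ 0.523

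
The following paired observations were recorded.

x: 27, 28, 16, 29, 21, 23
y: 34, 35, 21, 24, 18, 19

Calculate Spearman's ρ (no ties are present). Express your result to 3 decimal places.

0.657

Rank x: 4, 5, 1, 6, 2, 3
Rank y: 5, 6, 3, 4, 1, 2
d = rank(x) − rank(y): -1, -1, -2, 2, 1, 1; Σd² = 12
ρ = 1 − 6Σd² / [n(n²−1)] = 1 − 6×12 / (6×35) = 1 − 72/210 ≈ 0.657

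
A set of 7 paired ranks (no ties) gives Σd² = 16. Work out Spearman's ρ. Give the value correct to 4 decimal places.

ρ = 1 − 6Σd² / [n(n²−1)] = 1 − 6×16 / (7×48)
  = 1 − 96/336 = 1 − 0.28571 ≈ 0.7143

0.7143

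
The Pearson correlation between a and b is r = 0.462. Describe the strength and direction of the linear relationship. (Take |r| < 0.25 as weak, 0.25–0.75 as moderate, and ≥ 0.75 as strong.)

r = 0.462 > 0 so the relationship is positive.
|r| = 0.462, which falls in the moderate range.

moderate positive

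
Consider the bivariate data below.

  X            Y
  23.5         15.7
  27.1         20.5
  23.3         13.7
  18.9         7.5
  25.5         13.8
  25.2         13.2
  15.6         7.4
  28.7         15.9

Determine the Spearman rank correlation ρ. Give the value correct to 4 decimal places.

0.8571

Rank X: 4, 7, 3, 2, 6, 5, 1, 8
Rank Y: 6, 8, 4, 2, 5, 3, 1, 7
d = rank(X) − rank(Y): -2, -1, -1, 0, 1, 2, 0, 1; Σd² = 12
ρ = 1 − 6Σd² / [n(n²−1)] = 1 − 6×12 / (8×63) = 1 − 72/504 ≈ 0.8571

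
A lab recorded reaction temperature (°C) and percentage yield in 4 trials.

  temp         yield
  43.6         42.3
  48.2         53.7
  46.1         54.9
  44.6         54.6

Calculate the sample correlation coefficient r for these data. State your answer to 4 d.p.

n = 4, Σx = 182.5, Σy = 205.5, Σx² = 8338.57, Σy² = 10668.15, Σxy = 9398.67
nΣxy − ΣxΣy = 37594.68 − 37503.75 = 90.93
nΣx² − (Σx)² = 33354.28 − 33306.25 = 48.03; nΣy² − (Σy)² = 42672.6 − 42230.25 = 442.35
r = 90.93 / √(48.03 × 442.35) = 90.93 / 145.7603 ≈ 0.6238

0.6238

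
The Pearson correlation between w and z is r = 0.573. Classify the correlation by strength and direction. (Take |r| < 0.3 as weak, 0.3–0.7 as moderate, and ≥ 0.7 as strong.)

r = 0.573 > 0 so the relationship is positive.
|r| = 0.573, which falls in the moderate range.

moderate positive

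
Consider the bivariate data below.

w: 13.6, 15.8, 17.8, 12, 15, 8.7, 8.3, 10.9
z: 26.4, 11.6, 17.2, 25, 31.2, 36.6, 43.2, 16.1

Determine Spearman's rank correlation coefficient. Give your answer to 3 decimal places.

-0.619

Rank w: 5, 7, 8, 4, 6, 2, 1, 3
Rank z: 5, 1, 3, 4, 6, 7, 8, 2
d = rank(w) − rank(z): 0, 6, 5, 0, 0, -5, -7, 1; Σd² = 136
ρ = 1 − 6Σd² / [n(n²−1)] = 1 − 6×136 / (8×63) = 1 − 816/504 ≈ -0.619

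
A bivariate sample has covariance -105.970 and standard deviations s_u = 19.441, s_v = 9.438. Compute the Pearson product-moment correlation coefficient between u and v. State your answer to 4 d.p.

r = Cov(u,v) / (s_u · s_v) = -105.970 / (19.441 × 9.438)
  = -105.970 / 183.4842 ≈ -0.5775

-0.5775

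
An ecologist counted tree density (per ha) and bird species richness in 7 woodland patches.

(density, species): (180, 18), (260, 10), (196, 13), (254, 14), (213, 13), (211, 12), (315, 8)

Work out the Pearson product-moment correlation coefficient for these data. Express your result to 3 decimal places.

-0.812

n = 7, Σx = 1629, Σy = 88, Σx² = 392047, Σy² = 1166, Σxy = 19765
nΣxy − ΣxΣy = 138355 − 143352 = -4997
nΣx² − (Σx)² = 2744329 − 2653641 = 90688; nΣy² − (Σy)² = 8162 − 7744 = 418
r = -4997 / √(90688 × 418) = -4997 / 6156.9135 ≈ -0.812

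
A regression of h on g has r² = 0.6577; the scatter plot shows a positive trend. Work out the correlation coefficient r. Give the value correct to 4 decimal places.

0.8110

|r| = √0.6577 = 0.8110
The association is positive, so r = 0.8110.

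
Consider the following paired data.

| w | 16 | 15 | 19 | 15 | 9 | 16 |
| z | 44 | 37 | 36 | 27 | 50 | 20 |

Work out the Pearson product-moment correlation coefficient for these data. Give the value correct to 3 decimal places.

-0.512

n = 6, Σw = 90, Σz = 214, Σw² = 1404, Σz² = 8230, Σwz = 3118
nΣwz − ΣwΣz = 18708 − 19260 = -552
nΣw² − (Σw)² = 8424 − 8100 = 324; nΣz² − (Σz)² = 49380 − 45796 = 3584
r = -552 / √(324 × 3584) = -552 / 1077.5973 ≈ -0.512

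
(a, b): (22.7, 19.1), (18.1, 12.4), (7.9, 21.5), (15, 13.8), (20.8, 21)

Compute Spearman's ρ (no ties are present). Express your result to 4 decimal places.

Rank a: 5, 3, 1, 2, 4
Rank b: 3, 1, 5, 2, 4
d = rank(a) − rank(b): 2, 2, -4, 0, 0; Σd² = 24
ρ = 1 − 6Σd² / [n(n²−1)] = 1 − 6×24 / (5×24) = 1 − 144/120 ≈ -0.2000

-0.2000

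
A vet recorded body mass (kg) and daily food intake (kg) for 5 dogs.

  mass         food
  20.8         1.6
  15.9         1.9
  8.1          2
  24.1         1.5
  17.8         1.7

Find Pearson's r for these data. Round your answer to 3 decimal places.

-0.952

n = 5, Σx = 86.7, Σy = 8.7, Σx² = 1648.71, Σy² = 15.31, Σxy = 146.1
nΣxy − ΣxΣy = 730.5 − 754.29 = -23.79
nΣx² − (Σx)² = 8243.55 − 7516.89 = 726.66; nΣy² − (Σy)² = 76.55 − 75.69 = 0.86
r = -23.79 / √(726.66 × 0.86) = -23.79 / 24.9986 ≈ -0.952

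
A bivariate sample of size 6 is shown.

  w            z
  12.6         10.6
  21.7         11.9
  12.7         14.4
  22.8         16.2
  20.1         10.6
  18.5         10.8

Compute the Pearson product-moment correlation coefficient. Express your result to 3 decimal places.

n = 6, Σw = 108.4, Σz = 74.5, Σw² = 2057.04, Σz² = 952.77, Σwz = 1356.89
nΣwz − ΣwΣz = 8141.34 − 8075.8 = 65.54
nΣw² − (Σw)² = 12342.24 − 11750.56 = 591.68; nΣz² − (Σz)² = 5716.62 − 5550.25 = 166.37
r = 65.54 / √(591.68 × 166.37) = 65.54 / 313.7480 ≈ 0.209

0.209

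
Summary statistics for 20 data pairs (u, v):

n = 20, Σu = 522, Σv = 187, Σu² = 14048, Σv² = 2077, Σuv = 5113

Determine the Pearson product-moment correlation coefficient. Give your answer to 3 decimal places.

0.623

r = (nΣuv − ΣuΣv) / √[(nΣu² − (Σu)²)(nΣv² − (Σv)²)]
Numerator: 20×5113 − 522×187 = 4646
Denominator: √[(280960 − 272484)(41540 − 34969)] = √[8476 × 6571] = 7462.9616
r = 4646 / 7462.9616 ≈ 0.623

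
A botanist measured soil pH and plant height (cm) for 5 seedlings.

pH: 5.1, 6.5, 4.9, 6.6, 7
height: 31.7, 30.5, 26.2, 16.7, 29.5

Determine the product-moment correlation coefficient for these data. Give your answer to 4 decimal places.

n = 5, Σx = 30.1, Σy = 134.6, Σx² = 184.83, Σy² = 3770.72, Σxy = 805.02
nΣxy − ΣxΣy = 4025.1 − 4051.46 = -26.36
nΣx² − (Σx)² = 924.15 − 906.01 = 18.14; nΣy² − (Σy)² = 18853.6 − 18117.16 = 736.44
r = -26.36 / √(18.14 × 736.44) = -26.36 / 115.5812 ≈ -0.2281

-0.2281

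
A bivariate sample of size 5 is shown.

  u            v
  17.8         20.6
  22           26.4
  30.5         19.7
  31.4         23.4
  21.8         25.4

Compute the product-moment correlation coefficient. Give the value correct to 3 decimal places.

n = 5, Σu = 123.5, Σv = 115.5, Σu² = 3192.29, Σv² = 2702.13, Σuv = 2836.81
nΣuv − ΣuΣv = 14184.05 − 14264.25 = -80.2
nΣu² − (Σu)² = 15961.45 − 15252.25 = 709.2; nΣv² − (Σv)² = 13510.65 − 13340.25 = 170.4
r = -80.2 / √(709.2 × 170.4) = -80.2 / 347.6315 ≈ -0.231

-0.231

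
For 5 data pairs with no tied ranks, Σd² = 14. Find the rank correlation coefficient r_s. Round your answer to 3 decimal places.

0.300

ρ = 1 − 6Σd² / [n(n²−1)] = 1 − 6×14 / (5×24)
  = 1 − 84/120 = 1 − 0.7000 ≈ 0.300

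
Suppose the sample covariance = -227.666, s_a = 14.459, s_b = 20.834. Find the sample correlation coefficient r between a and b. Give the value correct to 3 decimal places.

-0.756

r = Cov(a,b) / (s_a · s_b) = -227.666 / (14.459 × 20.834)
  = -227.666 / 301.2388 ≈ -0.756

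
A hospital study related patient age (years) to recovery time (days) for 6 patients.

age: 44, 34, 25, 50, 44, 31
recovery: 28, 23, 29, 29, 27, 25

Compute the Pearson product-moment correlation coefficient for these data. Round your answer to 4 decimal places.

n = 6, Σx = 228, Σy = 161, Σx² = 9114, Σy² = 4349, Σxy = 6152
nΣxy − ΣxΣy = 36912 − 36708 = 204
nΣx² − (Σx)² = 54684 − 51984 = 2700; nΣy² − (Σy)² = 26094 − 25921 = 173
r = 204 / √(2700 × 173) = 204 / 683.4471 ≈ 0.2985

0.2985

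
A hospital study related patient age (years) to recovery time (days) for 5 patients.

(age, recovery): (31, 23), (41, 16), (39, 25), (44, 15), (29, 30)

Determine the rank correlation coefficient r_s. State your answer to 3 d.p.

Rank age: 2, 4, 3, 5, 1
Rank recovery: 3, 2, 4, 1, 5
d = rank(age) − rank(recovery): -1, 2, -1, 4, -4; Σd² = 38
ρ = 1 − 6Σd² / [n(n²−1)] = 1 − 6×38 / (5×24) = 1 − 228/120 ≈ -0.900

-0.900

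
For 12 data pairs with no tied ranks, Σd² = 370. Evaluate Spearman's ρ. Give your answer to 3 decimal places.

-0.294

ρ = 1 − 6Σd² / [n(n²−1)] = 1 − 6×370 / (12×143)
  = 1 − 2220/1716 = 1 − 1.2937 ≈ -0.294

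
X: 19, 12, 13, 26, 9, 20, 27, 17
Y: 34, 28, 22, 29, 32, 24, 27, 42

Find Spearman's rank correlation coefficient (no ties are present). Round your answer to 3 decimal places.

Rank X: 5, 2, 3, 7, 1, 6, 8, 4
Rank Y: 7, 4, 1, 5, 6, 2, 3, 8
d = rank(X) − rank(Y): -2, -2, 2, 2, -5, 4, 5, -4; Σd² = 98
ρ = 1 − 6Σd² / [n(n²−1)] = 1 − 6×98 / (8×63) = 1 − 588/504 ≈ -0.167

-0.167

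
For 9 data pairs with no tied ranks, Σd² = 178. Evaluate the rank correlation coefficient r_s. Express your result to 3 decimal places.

-0.483

ρ = 1 − 6Σd² / [n(n²−1)] = 1 − 6×178 / (9×80)
  = 1 − 1068/720 = 1 − 1.4833 ≈ -0.483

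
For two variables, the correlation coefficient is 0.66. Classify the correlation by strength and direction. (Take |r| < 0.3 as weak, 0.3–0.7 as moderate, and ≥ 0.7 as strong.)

r = 0.66 > 0 so the relationship is positive.
|r| = 0.66, which falls in the moderate range.

moderate positive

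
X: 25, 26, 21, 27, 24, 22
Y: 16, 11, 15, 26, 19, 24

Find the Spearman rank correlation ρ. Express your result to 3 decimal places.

Rank X: 4, 5, 1, 6, 3, 2
Rank Y: 3, 1, 2, 6, 4, 5
d = rank(X) − rank(Y): 1, 4, -1, 0, -1, -3; Σd² = 28
ρ = 1 − 6Σd² / [n(n²−1)] = 1 − 6×28 / (6×35) = 1 − 168/210 ≈ 0.200

0.200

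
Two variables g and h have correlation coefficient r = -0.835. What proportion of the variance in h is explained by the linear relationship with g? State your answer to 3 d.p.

r² = (-0.835)² = 0.697

0.697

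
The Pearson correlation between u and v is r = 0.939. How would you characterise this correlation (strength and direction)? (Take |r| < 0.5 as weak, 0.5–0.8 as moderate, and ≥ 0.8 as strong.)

r = 0.939 > 0 so the relationship is positive.
|r| = 0.939, which falls in the strong range.

strong positive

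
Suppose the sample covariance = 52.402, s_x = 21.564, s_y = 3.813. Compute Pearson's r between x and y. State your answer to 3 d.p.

r = Cov(x,y) / (s_x · s_y) = 52.402 / (21.564 × 3.813)
  = 52.402 / 82.2235 ≈ 0.637

0.637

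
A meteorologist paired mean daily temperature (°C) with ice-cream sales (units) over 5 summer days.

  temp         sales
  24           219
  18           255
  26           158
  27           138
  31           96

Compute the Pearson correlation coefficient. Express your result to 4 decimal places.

n = 5, Σx = 126, Σy = 866, Σx² = 3266, Σy² = 166210, Σxy = 20656
nΣxy − ΣxΣy = 103280 − 109116 = -5836
nΣx² − (Σx)² = 16330 − 15876 = 454; nΣy² − (Σy)² = 831050 − 749956 = 81094
r = -5836 / √(454 × 81094) = -5836 / 6067.6747 ≈ -0.9618

-0.9618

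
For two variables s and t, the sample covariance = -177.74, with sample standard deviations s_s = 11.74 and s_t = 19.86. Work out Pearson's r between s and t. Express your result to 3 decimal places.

-0.762

r = Cov(s,t) / (s_s · s_t) = -177.74 / (11.74 × 19.86)
  = -177.74 / 233.1564 ≈ -0.762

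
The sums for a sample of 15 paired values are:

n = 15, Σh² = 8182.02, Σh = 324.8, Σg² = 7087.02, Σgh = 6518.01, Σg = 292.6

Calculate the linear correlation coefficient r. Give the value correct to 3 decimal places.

r = (nΣgh − ΣgΣh) / √[(nΣg² − (Σg)²)(nΣh² − (Σh)²)]
Numerator: 15×6518.01 − 292.6×324.8 = 2733.67
Denominator: √[(106305.3 − 85614.76)(122730.3 − 105495.04)] = √[20690.54 × 17235.26] = 18884.0366
r = 2733.67 / 18884.0366 ≈ 0.145

0.145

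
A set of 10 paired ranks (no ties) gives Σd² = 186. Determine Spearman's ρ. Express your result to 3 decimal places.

-0.127

ρ = 1 − 6Σd² / [n(n²−1)] = 1 − 6×186 / (10×99)
  = 1 − 1116/990 = 1 − 1.1273 ≈ -0.127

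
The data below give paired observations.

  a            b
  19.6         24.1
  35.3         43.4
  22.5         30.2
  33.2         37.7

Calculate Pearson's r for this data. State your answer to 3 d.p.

n = 4, Σa = 110.6, Σb = 135.4, Σa² = 3238.74, Σb² = 4797.7, Σab = 3935.52
nΣab − ΣaΣb = 15742.08 − 14975.24 = 766.84
nΣa² − (Σa)² = 12954.96 − 12232.36 = 722.6; nΣb² − (Σb)² = 19190.8 − 18333.16 = 857.64
r = 766.84 / √(722.6 × 857.64) = 766.84 / 787.2297 ≈ 0.974

0.974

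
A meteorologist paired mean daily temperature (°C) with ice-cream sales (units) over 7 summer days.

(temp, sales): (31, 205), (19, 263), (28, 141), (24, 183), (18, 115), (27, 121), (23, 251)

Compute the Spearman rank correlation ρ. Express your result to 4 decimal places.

0.0000

Rank temp: 7, 2, 6, 4, 1, 5, 3
Rank sales: 5, 7, 3, 4, 1, 2, 6
d = rank(temp) − rank(sales): 2, -5, 3, 0, 0, 3, -3; Σd² = 56
ρ = 1 − 6Σd² / [n(n²−1)] = 1 − 6×56 / (7×48) = 1 − 336/336 ≈ 0.0000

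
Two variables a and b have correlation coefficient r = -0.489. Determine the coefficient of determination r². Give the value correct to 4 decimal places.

0.2391

r² = (-0.489)² = 0.2391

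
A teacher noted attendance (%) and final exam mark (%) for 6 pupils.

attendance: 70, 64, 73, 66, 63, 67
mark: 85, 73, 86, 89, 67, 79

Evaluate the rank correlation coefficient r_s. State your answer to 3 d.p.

Rank attendance: 5, 2, 6, 3, 1, 4
Rank mark: 4, 2, 5, 6, 1, 3
d = rank(attendance) − rank(mark): 1, 0, 1, -3, 0, 1; Σd² = 12
ρ = 1 − 6Σd² / [n(n²−1)] = 1 − 6×12 / (6×35) = 1 − 72/210 ≈ 0.657

0.657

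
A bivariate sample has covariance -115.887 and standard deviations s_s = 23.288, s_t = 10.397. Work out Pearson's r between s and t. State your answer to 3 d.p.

-0.479

r = Cov(s,t) / (s_s · s_t) = -115.887 / (23.288 × 10.397)
  = -115.887 / 242.1253 ≈ -0.479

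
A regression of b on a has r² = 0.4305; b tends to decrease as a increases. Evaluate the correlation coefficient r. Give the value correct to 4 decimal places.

|r| = √0.4305 = 0.6561
The association is negative, so r = −0.6561.

-0.6561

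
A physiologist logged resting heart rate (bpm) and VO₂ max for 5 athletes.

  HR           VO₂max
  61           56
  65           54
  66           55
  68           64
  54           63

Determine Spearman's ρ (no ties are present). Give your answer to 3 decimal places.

Rank HR: 2, 3, 4, 5, 1
Rank VO₂max: 3, 1, 2, 5, 4
d = rank(HR) − rank(VO₂max): -1, 2, 2, 0, -3; Σd² = 18
ρ = 1 − 6Σd² / [n(n²−1)] = 1 − 6×18 / (5×24) = 1 − 108/120 ≈ 0.100

0.100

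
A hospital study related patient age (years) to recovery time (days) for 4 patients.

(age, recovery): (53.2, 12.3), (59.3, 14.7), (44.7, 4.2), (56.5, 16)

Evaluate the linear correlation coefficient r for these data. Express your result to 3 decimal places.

n = 4, Σx = 213.7, Σy = 47.2, Σx² = 11537.07, Σy² = 641.02, Σxy = 2617.81
nΣxy − ΣxΣy = 10471.24 − 10086.64 = 384.6
nΣx² − (Σx)² = 46148.28 − 45667.69 = 480.59; nΣy² − (Σy)² = 2564.08 − 2227.84 = 336.24
r = 384.6 / √(480.59 × 336.24) = 384.6 / 401.9870 ≈ 0.957

0.957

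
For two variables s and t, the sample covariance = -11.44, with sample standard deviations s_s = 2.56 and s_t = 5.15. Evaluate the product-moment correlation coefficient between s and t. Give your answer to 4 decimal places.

r = Cov(s,t) / (s_s · s_t) = -11.44 / (2.56 × 5.15)
  = -11.44 / 13.1840 ≈ -0.8677

-0.8677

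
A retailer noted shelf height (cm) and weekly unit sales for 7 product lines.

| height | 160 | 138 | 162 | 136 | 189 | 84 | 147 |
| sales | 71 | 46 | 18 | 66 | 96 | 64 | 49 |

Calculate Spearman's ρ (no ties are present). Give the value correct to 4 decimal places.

0.1786

Rank height: 5, 3, 6, 2, 7, 1, 4
Rank sales: 6, 2, 1, 5, 7, 4, 3
d = rank(height) − rank(sales): -1, 1, 5, -3, 0, -3, 1; Σd² = 46
ρ = 1 − 6Σd² / [n(n²−1)] = 1 − 6×46 / (7×48) = 1 − 276/336 ≈ 0.1786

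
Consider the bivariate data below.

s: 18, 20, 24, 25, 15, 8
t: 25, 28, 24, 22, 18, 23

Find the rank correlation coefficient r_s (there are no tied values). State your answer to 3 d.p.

Rank s: 3, 4, 5, 6, 2, 1
Rank t: 5, 6, 4, 2, 1, 3
d = rank(s) − rank(t): -2, -2, 1, 4, 1, -2; Σd² = 30
ρ = 1 − 6Σd² / [n(n²−1)] = 1 − 6×30 / (6×35) = 1 − 180/210 ≈ 0.143

0.143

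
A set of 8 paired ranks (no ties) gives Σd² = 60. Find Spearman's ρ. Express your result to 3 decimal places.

ρ = 1 − 6Σd² / [n(n²−1)] = 1 − 6×60 / (8×63)
  = 1 − 360/504 = 1 − 0.7143 ≈ 0.286

0.286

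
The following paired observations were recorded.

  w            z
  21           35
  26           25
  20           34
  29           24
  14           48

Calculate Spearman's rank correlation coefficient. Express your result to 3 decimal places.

Rank w: 3, 4, 2, 5, 1
Rank z: 4, 2, 3, 1, 5
d = rank(w) − rank(z): -1, 2, -1, 4, -4; Σd² = 38
ρ = 1 − 6Σd² / [n(n²−1)] = 1 − 6×38 / (5×24) = 1 − 228/120 ≈ -0.900

-0.900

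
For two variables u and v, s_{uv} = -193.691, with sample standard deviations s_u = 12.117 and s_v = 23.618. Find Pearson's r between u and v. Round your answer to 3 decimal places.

r = Cov(u,v) / (s_u · s_v) = -193.691 / (12.117 × 23.618)
  = -193.691 / 286.1793 ≈ -0.677

-0.677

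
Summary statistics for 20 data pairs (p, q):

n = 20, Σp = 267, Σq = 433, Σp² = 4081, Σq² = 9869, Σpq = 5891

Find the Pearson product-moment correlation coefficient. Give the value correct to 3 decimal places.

r = (nΣpq − ΣpΣq) / √[(nΣp² − (Σp)²)(nΣq² − (Σq)²)]
Numerator: 20×5891 − 267×433 = 2209
Denominator: √[(81620 − 71289)(197380 − 187489)] = √[10331 × 9891] = 10108.6063
r = 2209 / 10108.6063 ≈ 0.219

0.219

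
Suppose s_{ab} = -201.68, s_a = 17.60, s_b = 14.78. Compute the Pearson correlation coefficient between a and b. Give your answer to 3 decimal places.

-0.775

r = Cov(a,b) / (s_a · s_b) = -201.68 / (17.60 × 14.78)
  = -201.68 / 260.1280 ≈ -0.775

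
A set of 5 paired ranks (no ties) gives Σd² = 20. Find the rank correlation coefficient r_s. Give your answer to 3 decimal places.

ρ = 1 − 6Σd² / [n(n²−1)] = 1 − 6×20 / (5×24)
  = 1 − 120/120 = 1 − 1.0000 ≈ 0.000

0.000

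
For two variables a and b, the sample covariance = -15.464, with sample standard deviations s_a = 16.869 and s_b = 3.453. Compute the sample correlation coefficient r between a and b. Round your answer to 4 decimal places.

-0.2655

r = Cov(a,b) / (s_a · s_b) = -15.464 / (16.869 × 3.453)
  = -15.464 / 58.2487 ≈ -0.2655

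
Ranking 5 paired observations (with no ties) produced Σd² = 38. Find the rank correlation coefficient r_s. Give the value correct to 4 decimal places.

ρ = 1 − 6Σd² / [n(n²−1)] = 1 − 6×38 / (5×24)
  = 1 − 228/120 = 1 − 1.90000 ≈ -0.9000

-0.9000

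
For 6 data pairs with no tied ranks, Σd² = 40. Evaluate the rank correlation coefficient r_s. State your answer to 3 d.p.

ρ = 1 − 6Σd² / [n(n²−1)] = 1 − 6×40 / (6×35)
  = 1 − 240/210 = 1 − 1.1429 ≈ -0.143

-0.143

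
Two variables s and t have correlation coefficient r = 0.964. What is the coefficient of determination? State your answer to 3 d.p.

r² = (0.964)² = 0.929

0.929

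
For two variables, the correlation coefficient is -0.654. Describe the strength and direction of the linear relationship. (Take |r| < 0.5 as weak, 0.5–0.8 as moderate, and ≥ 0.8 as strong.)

r = -0.654 < 0 so the relationship is negative.
|r| = 0.654, which falls in the moderate range.

moderate negative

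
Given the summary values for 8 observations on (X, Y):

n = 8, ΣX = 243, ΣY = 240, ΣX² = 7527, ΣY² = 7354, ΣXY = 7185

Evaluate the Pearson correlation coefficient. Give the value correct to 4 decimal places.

-0.7005

r = (nΣXY − ΣXΣY) / √[(nΣX² − (ΣX)²)(nΣY² − (ΣY)²)]
Numerator: 8×7185 − 243×240 = -840
Denominator: √[(60216 − 59049)(58832 − 57600)] = √[1167 × 1232] = 1199.0596
r = -840 / 1199.0596 ≈ -0.7005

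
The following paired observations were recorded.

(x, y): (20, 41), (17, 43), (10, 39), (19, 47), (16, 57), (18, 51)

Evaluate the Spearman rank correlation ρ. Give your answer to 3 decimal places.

Rank x: 6, 3, 1, 5, 2, 4
Rank y: 2, 3, 1, 4, 6, 5
d = rank(x) − rank(y): 4, 0, 0, 1, -4, -1; Σd² = 34
ρ = 1 − 6Σd² / [n(n²−1)] = 1 − 6×34 / (6×35) = 1 − 204/210 ≈ 0.029

0.029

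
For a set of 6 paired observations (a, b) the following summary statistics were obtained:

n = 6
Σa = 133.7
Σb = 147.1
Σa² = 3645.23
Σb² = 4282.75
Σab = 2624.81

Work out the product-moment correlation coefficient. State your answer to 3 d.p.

r = (nΣab − ΣaΣb) / √[(nΣa² − (Σa)²)(nΣb² − (Σb)²)]
Numerator: 6×2624.81 − 133.7×147.1 = -3918.41
Denominator: √[(21871.38 − 17875.69)(25696.5 − 21638.41)] = √[3995.69 × 4058.09] = 4026.7691
r = -3918.41 / 4026.7691 ≈ -0.973

-0.973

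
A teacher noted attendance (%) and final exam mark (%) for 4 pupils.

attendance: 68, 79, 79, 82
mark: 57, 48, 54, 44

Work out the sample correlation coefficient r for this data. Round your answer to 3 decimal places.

-0.822

n = 4, Σx = 308, Σy = 203, Σx² = 23830, Σy² = 10405, Σxy = 15542
nΣxy − ΣxΣy = 62168 − 62524 = -356
nΣx² − (Σx)² = 95320 − 94864 = 456; nΣy² − (Σy)² = 41620 − 41209 = 411
r = -356 / √(456 × 411) = -356 / 432.9157 ≈ -0.822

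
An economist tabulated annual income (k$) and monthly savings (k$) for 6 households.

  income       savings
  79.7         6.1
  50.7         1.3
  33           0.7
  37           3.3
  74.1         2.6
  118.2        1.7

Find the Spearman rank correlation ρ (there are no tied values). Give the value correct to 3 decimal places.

0.429

Rank income: 5, 3, 1, 2, 4, 6
Rank savings: 6, 2, 1, 5, 4, 3
d = rank(income) − rank(savings): -1, 1, 0, -3, 0, 3; Σd² = 20
ρ = 1 − 6Σd² / [n(n²−1)] = 1 − 6×20 / (6×35) = 1 − 120/210 ≈ 0.429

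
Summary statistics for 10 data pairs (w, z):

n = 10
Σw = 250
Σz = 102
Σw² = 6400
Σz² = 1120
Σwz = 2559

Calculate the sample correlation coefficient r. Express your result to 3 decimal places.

0.082

r = (nΣwz − ΣwΣz) / √[(nΣw² − (Σw)²)(nΣz² − (Σz)²)]
Numerator: 10×2559 − 250×102 = 90
Denominator: √[(64000 − 62500)(11200 − 10404)] = √[1500 × 796] = 1092.7031
r = 90 / 1092.7031 ≈ 0.082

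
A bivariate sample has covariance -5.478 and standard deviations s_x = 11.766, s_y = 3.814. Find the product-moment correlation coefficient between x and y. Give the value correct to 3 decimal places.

r = Cov(x,y) / (s_x · s_y) = -5.478 / (11.766 × 3.814)
  = -5.478 / 44.8755 ≈ -0.122

-0.122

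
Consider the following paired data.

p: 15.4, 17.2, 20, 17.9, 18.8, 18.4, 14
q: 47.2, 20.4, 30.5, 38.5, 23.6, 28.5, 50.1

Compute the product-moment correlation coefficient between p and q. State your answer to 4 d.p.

-0.7414

n = 7, Σp = 121.7, Σq = 238.8, Σp² = 2141.41, Σq² = 8935.72, Σpq = 4046.39
nΣpq − ΣpΣq = 28324.73 − 29061.96 = -737.23
nΣp² − (Σp)² = 14989.87 − 14810.89 = 178.98; nΣq² − (Σq)² = 62550.04 − 57025.44 = 5524.6
r = -737.23 / √(178.98 × 5524.6) = -737.23 / 994.3807 ≈ -0.7414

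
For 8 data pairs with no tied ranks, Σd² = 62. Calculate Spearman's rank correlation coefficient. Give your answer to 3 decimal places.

0.262

ρ = 1 − 6Σd² / [n(n²−1)] = 1 − 6×62 / (8×63)
  = 1 − 372/504 = 1 − 0.7381 ≈ 0.262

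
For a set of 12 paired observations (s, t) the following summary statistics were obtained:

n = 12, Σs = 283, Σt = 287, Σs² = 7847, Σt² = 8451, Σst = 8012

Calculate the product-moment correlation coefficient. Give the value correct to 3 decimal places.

0.912

r = (nΣst − ΣsΣt) / √[(nΣs² − (Σs)²)(nΣt² − (Σt)²)]
Numerator: 12×8012 − 283×287 = 14923
Denominator: √[(94164 − 80089)(101412 − 82369)] = √[14075 × 19043] = 16371.6287
r = 14923 / 16371.6287 ≈ 0.912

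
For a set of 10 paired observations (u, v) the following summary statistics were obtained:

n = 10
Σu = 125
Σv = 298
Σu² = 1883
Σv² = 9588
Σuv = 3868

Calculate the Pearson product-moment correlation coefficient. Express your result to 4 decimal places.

r = (nΣuv − ΣuΣv) / √[(nΣu² − (Σu)²)(nΣv² − (Σv)²)]
Numerator: 10×3868 − 125×298 = 1430
Denominator: √[(18830 − 15625)(95880 − 88804)] = √[3205 × 7076] = 4762.2033
r = 1430 / 4762.2033 ≈ 0.3003

0.3003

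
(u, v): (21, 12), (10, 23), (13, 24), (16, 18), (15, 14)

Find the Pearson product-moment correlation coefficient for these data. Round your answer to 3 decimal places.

-0.846

n = 5, Σu = 75, Σv = 91, Σu² = 1191, Σv² = 1769, Σuv = 1292
nΣuv − ΣuΣv = 6460 − 6825 = -365
nΣu² − (Σu)² = 5955 − 5625 = 330; nΣv² − (Σv)² = 8845 − 8281 = 564
r = -365 / √(330 × 564) = -365 / 431.4163 ≈ -0.846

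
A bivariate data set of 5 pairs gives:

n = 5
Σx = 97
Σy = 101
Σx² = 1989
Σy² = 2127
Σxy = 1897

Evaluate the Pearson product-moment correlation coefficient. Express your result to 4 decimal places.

r = (nΣxy − ΣxΣy) / √[(nΣx² − (Σx)²)(nΣy² − (Σy)²)]
Numerator: 5×1897 − 97×101 = -312
Denominator: √[(9945 − 9409)(10635 − 10201)] = √[536 × 434] = 482.3111
r = -312 / 482.3111 ≈ -0.6469

-0.6469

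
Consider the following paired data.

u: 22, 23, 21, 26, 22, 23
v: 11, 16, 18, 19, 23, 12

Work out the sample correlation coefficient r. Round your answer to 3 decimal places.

n = 6, Σu = 137, Σv = 99, Σu² = 3143, Σv² = 1735, Σuv = 2264
nΣuv − ΣuΣv = 13584 − 13563 = 21
nΣu² − (Σu)² = 18858 − 18769 = 89; nΣv² − (Σv)² = 10410 − 9801 = 609
r = 21 / √(89 × 609) = 21 / 232.8111 ≈ 0.090

0.090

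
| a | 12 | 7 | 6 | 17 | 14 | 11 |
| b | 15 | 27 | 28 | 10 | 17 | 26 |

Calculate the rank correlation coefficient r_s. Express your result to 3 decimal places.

Rank a: 4, 2, 1, 6, 5, 3
Rank b: 2, 5, 6, 1, 3, 4
d = rank(a) − rank(b): 2, -3, -5, 5, 2, -1; Σd² = 68
ρ = 1 − 6Σd² / [n(n²−1)] = 1 − 6×68 / (6×35) = 1 − 408/210 ≈ -0.943

-0.943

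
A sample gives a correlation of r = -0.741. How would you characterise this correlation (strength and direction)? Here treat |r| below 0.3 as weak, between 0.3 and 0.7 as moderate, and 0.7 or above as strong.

r = -0.741 < 0 so the relationship is negative.
|r| = 0.741, which falls in the strong range.

strong negative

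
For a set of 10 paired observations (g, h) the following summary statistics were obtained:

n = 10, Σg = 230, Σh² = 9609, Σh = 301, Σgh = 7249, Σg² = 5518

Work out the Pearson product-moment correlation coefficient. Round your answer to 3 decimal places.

0.922

r = (nΣgh − ΣgΣh) / √[(nΣg² − (Σg)²)(nΣh² − (Σh)²)]
Numerator: 10×7249 − 230×301 = 3260
Denominator: √[(55180 − 52900)(96090 − 90601)] = √[2280 × 5489] = 3537.6433
r = 3260 / 3537.6433 ≈ 0.922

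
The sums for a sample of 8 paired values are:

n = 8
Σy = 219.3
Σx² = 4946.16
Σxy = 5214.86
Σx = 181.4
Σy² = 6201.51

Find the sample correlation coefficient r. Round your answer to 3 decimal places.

r = (nΣxy − ΣxΣy) / √[(nΣx² − (Σx)²)(nΣy² − (Σy)²)]
Numerator: 8×5214.86 − 181.4×219.3 = 1937.86
Denominator: √[(39569.28 − 32905.96)(49612.08 − 48092.49)] = √[6663.32 × 1519.59] = 3182.0614
r = 1937.86 / 3182.0614 ≈ 0.609

0.609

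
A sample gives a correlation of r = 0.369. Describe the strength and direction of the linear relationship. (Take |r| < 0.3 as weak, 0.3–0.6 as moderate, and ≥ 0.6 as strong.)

moderate positive

r = 0.369 > 0 so the relationship is positive.
|r| = 0.369, which falls in the moderate range.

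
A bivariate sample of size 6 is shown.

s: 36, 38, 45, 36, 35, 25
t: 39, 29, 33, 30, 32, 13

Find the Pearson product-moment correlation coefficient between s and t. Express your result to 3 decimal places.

n = 6, Σs = 215, Σt = 176, Σs² = 7911, Σt² = 5544, Σst = 6516
nΣst − ΣsΣt = 39096 − 37840 = 1256
nΣs² − (Σs)² = 47466 − 46225 = 1241; nΣt² − (Σt)² = 33264 − 30976 = 2288
r = 1256 / √(1241 × 2288) = 1256 / 1685.0543 ≈ 0.745

0.745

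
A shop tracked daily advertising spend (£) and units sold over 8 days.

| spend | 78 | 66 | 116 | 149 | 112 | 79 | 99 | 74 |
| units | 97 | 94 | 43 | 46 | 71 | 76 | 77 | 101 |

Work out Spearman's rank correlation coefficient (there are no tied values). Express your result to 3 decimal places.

Rank spend: 3, 1, 7, 8, 6, 4, 5, 2
Rank units: 7, 6, 1, 2, 3, 4, 5, 8
d = rank(spend) − rank(units): -4, -5, 6, 6, 3, 0, 0, -6; Σd² = 158
ρ = 1 − 6Σd² / [n(n²−1)] = 1 − 6×158 / (8×63) = 1 − 948/504 ≈ -0.881

-0.881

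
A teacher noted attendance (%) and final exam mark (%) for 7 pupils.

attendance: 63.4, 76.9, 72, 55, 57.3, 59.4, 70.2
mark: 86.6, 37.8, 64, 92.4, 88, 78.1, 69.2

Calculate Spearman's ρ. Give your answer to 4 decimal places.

-0.9643

Rank attendance: 4, 7, 6, 1, 2, 3, 5
Rank mark: 5, 1, 2, 7, 6, 4, 3
d = rank(attendance) − rank(mark): -1, 6, 4, -6, -4, -1, 2; Σd² = 110
ρ = 1 − 6Σd² / [n(n²−1)] = 1 − 6×110 / (7×48) = 1 − 660/336 ≈ -0.9643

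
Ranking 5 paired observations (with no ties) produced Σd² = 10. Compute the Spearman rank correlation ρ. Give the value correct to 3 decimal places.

ρ = 1 − 6Σd² / [n(n²−1)] = 1 − 6×10 / (5×24)
  = 1 − 60/120 = 1 − 0.5000 ≈ 0.500

0.500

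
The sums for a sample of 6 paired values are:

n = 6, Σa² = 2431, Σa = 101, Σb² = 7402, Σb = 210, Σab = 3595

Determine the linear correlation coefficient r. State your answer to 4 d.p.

r = (nΣab − ΣaΣb) / √[(nΣa² − (Σa)²)(nΣb² − (Σb)²)]
Numerator: 6×3595 − 101×210 = 360
Denominator: √[(14586 − 10201)(44412 − 44100)] = √[4385 × 312] = 1169.6666
r = 360 / 1169.6666 ≈ 0.3078

0.3078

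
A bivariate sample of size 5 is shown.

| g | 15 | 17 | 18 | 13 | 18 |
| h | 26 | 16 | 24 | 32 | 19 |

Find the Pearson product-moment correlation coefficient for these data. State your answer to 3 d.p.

-0.803

n = 5, Σg = 81, Σh = 117, Σg² = 1331, Σh² = 2893, Σgh = 1852
nΣgh − ΣgΣh = 9260 − 9477 = -217
nΣg² − (Σg)² = 6655 − 6561 = 94; nΣh² − (Σh)² = 14465 − 13689 = 776
r = -217 / √(94 × 776) = -217 / 270.0815 ≈ -0.803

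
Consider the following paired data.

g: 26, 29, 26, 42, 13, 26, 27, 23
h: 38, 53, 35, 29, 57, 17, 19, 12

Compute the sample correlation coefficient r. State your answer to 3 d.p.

n = 8, Σg = 212, Σh = 260, Σg² = 6060, Σh² = 10362, Σgh = 6625
nΣgh − ΣgΣh = 53000 − 55120 = -2120
nΣg² − (Σg)² = 48480 − 44944 = 3536; nΣh² − (Σh)² = 82896 − 67600 = 15296
r = -2120 / √(3536 × 15296) = -2120 / 7354.3631 ≈ -0.288

-0.288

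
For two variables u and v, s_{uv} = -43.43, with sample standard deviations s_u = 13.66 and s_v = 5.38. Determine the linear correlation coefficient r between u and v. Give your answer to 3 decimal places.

r = Cov(u,v) / (s_u · s_v) = -43.43 / (13.66 × 5.38)
  = -43.43 / 73.4908 ≈ -0.591

-0.591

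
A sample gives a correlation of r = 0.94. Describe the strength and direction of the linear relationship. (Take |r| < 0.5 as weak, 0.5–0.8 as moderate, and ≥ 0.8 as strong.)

r = 0.94 > 0 so the relationship is positive.
|r| = 0.94, which falls in the strong range.

strong positive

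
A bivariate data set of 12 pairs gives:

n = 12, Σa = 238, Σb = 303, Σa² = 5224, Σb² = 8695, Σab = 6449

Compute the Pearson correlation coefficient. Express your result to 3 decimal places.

r = (nΣab − ΣaΣb) / √[(nΣa² − (Σa)²)(nΣb² − (Σb)²)]
Numerator: 12×6449 − 238×303 = 5274
Denominator: √[(62688 − 56644)(104340 − 91809)] = √[6044 × 12531] = 8702.7216
r = 5274 / 8702.7216 ≈ 0.606

0.606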